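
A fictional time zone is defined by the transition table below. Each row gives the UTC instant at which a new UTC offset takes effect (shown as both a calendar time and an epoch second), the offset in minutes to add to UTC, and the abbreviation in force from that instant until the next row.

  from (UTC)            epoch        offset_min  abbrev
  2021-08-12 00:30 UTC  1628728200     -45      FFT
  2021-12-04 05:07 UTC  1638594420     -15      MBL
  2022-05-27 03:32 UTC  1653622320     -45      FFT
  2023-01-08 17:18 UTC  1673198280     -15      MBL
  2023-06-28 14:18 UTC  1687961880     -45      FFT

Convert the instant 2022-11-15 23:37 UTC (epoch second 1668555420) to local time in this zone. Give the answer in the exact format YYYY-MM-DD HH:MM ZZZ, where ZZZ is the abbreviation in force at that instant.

2022-11-15 22:52 FFT

Query: 2022-11-15 23:37 UTC
Rule 3/5 (FFT, -00:45): 2022-05-27 03:32 UTC ≤ query < 2023-01-08 17:18 UTC
23·60 + 37 - 45 = 1372 min
1372 = 0·1440 + 1372; 1372 = 22·60 + 52 → 22:52, same day
→ 2022-11-15 22:52 FFT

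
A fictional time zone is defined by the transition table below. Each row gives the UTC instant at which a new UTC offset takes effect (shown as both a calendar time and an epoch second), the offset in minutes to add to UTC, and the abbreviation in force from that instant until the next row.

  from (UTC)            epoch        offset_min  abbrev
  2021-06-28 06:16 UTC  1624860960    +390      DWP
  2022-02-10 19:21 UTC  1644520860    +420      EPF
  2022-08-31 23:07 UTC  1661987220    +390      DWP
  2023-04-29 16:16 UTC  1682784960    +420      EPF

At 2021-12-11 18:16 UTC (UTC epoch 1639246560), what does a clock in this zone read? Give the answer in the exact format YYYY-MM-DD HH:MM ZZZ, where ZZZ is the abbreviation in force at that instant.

2021-12-12 00:46 DWP

Query: 2021-12-11 18:16 UTC
Rule 1/4 (DWP, +06:30): 2021-06-28 06:16 UTC ≤ query < 2022-02-10 19:21 UTC
18·60 + 16 + 390 = 1486 min
1486 = 1·1440 + 46; 46 = 0·60 + 46 → 00:46, 2021-12-11 + 1 day = 2021-12-12
→ 2021-12-12 00:46 DWP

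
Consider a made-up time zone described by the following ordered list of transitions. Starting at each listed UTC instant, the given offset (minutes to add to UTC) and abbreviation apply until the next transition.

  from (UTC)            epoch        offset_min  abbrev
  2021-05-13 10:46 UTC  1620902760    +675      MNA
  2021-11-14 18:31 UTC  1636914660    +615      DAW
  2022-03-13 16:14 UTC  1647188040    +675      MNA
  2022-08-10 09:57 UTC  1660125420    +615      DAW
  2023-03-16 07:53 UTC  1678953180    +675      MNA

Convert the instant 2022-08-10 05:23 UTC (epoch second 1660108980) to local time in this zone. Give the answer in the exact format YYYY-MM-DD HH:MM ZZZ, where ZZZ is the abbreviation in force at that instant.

Query: 2022-08-10 05:23 UTC
Rule 3/5 (MNA, +11:15): 2022-03-13 16:14 UTC ≤ query < 2022-08-10 09:57 UTC
5·60 + 23 + 675 = 998 min
998 = 0·1440 + 998; 998 = 16·60 + 38 → 16:38, same day
→ 2022-08-10 16:38 MNA

2022-08-10 16:38 MNA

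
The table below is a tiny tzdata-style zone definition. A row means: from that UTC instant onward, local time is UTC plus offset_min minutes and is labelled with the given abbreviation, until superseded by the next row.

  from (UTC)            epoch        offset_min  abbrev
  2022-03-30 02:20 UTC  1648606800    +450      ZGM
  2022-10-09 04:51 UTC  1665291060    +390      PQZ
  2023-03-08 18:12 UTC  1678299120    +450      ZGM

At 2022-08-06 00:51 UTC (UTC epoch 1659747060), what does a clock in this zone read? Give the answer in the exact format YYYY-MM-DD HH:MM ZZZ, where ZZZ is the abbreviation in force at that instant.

2022-08-06 08:21 ZGM

Query: 2022-08-06 00:51 UTC
Rule 1/3 (ZGM, +07:30): 2022-03-30 02:20 UTC ≤ query < 2022-10-09 04:51 UTC
0·60 + 51 + 450 = 501 min
501 = 0·1440 + 501; 501 = 8·60 + 21 → 08:21, same day
→ 2022-08-06 08:21 ZGM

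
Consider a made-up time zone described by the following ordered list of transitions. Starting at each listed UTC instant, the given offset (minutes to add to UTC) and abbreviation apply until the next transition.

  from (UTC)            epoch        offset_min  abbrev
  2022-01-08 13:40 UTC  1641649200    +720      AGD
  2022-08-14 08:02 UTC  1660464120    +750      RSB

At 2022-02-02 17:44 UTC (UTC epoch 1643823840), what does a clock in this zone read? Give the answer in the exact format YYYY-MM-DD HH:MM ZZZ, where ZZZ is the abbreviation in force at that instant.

Query: 2022-02-02 17:44 UTC
Rule 1/2 (AGD, +12:00): 2022-01-08 13:40 UTC ≤ query < 2022-08-14 08:02 UTC
17·60 + 44 + 720 = 1784 min
1784 = 1·1440 + 344; 344 = 5·60 + 44 → 05:44, 2022-02-02 + 1 day = 2022-02-03
→ 2022-02-03 05:44 AGD

2022-02-03 05:44 AGD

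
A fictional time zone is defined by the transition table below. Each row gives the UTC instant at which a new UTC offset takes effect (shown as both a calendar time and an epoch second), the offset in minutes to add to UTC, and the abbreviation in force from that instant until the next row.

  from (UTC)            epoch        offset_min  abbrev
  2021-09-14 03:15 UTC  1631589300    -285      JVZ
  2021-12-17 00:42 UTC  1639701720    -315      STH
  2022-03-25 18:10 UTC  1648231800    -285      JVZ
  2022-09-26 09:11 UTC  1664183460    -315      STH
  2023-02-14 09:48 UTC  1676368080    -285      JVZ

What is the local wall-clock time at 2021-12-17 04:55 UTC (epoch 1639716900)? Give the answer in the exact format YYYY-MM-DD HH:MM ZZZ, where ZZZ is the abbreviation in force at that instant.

Query: 2021-12-17 04:55 UTC
Rule 2/5 (STH, -05:15): 2021-12-17 00:42 UTC ≤ query < 2022-03-25 18:10 UTC
4·60 + 55 - 315 = -20 min
-20 = -1·1440 + 1420; 1420 = 23·60 + 40 → 23:40, 2021-12-17 - 1 day = 2021-12-16
→ 2021-12-16 23:40 STH

2021-12-16 23:40 STH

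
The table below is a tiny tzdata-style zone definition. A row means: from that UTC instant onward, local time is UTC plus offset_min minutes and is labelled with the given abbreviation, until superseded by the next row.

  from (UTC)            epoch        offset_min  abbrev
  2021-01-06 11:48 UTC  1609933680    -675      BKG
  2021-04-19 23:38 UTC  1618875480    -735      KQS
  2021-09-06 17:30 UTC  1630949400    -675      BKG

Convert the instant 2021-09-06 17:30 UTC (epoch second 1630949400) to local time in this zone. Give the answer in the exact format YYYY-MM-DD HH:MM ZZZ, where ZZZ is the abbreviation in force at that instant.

2021-09-06 06:15 BKG

Query: 2021-09-06 17:30 UTC
Rule 3/3 (BKG, -11:15): 2021-09-06 17:30 UTC ≤ query < +∞
17·60 + 30 - 675 = 375 min
375 = 0·1440 + 375; 375 = 6·60 + 15 → 06:15, same day
→ 2021-09-06 06:15 BKG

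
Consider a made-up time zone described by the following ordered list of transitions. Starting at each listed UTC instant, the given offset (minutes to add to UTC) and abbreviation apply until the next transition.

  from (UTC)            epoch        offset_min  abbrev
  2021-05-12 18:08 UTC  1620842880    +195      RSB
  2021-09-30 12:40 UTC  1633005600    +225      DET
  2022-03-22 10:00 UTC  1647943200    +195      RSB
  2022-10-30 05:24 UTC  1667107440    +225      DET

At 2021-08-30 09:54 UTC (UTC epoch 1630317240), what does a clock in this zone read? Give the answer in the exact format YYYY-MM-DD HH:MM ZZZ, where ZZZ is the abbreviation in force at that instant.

2021-08-30 13:09 RSB

Query: 2021-08-30 09:54 UTC
Rule 1/4 (RSB, +03:15): 2021-05-12 18:08 UTC ≤ query < 2021-09-30 12:40 UTC
9·60 + 54 + 195 = 789 min
789 = 0·1440 + 789; 789 = 13·60 + 9 → 13:09, same day
→ 2021-08-30 13:09 RSB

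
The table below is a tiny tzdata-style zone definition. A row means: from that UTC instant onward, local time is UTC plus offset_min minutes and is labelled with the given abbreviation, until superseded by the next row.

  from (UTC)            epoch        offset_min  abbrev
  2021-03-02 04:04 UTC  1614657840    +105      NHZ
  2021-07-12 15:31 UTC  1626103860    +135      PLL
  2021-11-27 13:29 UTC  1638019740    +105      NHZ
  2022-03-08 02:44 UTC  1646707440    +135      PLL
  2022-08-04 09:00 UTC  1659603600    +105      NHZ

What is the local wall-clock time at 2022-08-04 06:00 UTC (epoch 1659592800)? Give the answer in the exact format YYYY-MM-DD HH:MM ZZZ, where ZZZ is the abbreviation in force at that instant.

Query: 2022-08-04 06:00 UTC
Rule 4/5 (PLL, +02:15): 2022-03-08 02:44 UTC ≤ query < 2022-08-04 09:00 UTC
6·60 + 0 + 135 = 495 min
495 = 0·1440 + 495; 495 = 8·60 + 15 → 08:15, same day
→ 2022-08-04 08:15 PLL

2022-08-04 08:15 PLL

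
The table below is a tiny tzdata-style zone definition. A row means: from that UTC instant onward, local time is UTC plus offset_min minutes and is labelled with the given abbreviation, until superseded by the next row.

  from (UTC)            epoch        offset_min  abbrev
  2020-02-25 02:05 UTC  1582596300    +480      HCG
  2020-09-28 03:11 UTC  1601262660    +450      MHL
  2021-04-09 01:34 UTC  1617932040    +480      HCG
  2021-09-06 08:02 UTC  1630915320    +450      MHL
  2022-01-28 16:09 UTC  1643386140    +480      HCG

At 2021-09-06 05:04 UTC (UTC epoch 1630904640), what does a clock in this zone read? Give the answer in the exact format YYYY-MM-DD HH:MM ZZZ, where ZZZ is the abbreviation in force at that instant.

Query: 2021-09-06 05:04 UTC
Rule 3/5 (HCG, +08:00): 2021-04-09 01:34 UTC ≤ query < 2021-09-06 08:02 UTC
5·60 + 4 + 480 = 784 min
784 = 0·1440 + 784; 784 = 13·60 + 4 → 13:04, same day
→ 2021-09-06 13:04 HCG

2021-09-06 13:04 HCG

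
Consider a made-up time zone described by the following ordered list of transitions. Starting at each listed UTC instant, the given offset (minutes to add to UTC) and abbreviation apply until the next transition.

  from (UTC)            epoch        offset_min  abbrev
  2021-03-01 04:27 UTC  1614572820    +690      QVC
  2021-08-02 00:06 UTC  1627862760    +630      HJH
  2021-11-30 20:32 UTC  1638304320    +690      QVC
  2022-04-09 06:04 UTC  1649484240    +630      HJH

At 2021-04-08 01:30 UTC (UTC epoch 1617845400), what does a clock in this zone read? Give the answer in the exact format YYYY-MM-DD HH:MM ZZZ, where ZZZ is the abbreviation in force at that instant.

2021-04-08 13:00 QVC

Query: 2021-04-08 01:30 UTC
Rule 1/4 (QVC, +11:30): 2021-03-01 04:27 UTC ≤ query < 2021-08-02 00:06 UTC
1·60 + 30 + 690 = 780 min
780 = 0·1440 + 780; 780 = 13·60 + 0 → 13:00, same day
→ 2021-04-08 13:00 QVC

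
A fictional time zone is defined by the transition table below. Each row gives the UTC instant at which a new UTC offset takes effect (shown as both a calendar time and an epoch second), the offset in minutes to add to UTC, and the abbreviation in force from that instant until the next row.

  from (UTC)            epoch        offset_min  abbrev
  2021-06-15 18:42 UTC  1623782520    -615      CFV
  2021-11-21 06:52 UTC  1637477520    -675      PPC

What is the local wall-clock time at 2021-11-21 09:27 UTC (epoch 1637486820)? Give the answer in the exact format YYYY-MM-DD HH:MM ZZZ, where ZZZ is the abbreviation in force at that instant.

2021-11-20 22:12 PPC

Query: 2021-11-21 09:27 UTC
Rule 2/2 (PPC, -11:15): 2021-11-21 06:52 UTC ≤ query < +∞
9·60 + 27 - 675 = -108 min
-108 = -1·1440 + 1332; 1332 = 22·60 + 12 → 22:12, 2021-11-21 - 1 day = 2021-11-20
→ 2021-11-20 22:12 PPC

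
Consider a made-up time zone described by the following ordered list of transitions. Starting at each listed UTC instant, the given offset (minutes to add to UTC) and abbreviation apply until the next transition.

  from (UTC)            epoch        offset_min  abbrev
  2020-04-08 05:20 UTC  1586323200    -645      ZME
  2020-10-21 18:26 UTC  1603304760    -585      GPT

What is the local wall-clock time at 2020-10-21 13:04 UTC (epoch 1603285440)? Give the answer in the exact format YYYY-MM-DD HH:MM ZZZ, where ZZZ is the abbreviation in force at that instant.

2020-10-21 02:19 ZME

Query: 2020-10-21 13:04 UTC
Rule 1/2 (ZME, -10:45): 2020-04-08 05:20 UTC ≤ query < 2020-10-21 18:26 UTC
13·60 + 4 - 645 = 139 min
139 = 0·1440 + 139; 139 = 2·60 + 19 → 02:19, same day
→ 2020-10-21 02:19 ZME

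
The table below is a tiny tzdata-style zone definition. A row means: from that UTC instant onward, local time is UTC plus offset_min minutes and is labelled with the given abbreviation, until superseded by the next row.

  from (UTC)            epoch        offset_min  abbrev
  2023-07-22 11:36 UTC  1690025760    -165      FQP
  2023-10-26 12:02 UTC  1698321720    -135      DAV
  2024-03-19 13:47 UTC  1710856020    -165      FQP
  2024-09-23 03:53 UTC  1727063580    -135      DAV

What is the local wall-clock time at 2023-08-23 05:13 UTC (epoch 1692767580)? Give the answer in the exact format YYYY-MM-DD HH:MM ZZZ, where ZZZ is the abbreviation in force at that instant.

2023-08-23 02:28 FQP

Query: 2023-08-23 05:13 UTC
Rule 1/4 (FQP, -02:45): 2023-07-22 11:36 UTC ≤ query < 2023-10-26 12:02 UTC
5·60 + 13 - 165 = 148 min
148 = 0·1440 + 148; 148 = 2·60 + 28 → 02:28, same day
→ 2023-08-23 02:28 FQP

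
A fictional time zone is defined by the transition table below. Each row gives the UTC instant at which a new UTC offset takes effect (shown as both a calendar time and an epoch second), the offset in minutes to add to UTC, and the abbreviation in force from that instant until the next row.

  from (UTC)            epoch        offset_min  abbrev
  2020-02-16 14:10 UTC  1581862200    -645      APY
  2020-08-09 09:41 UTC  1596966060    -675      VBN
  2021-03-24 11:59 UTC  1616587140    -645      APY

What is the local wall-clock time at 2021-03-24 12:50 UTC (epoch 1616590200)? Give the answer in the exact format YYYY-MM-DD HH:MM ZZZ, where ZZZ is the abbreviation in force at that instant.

2021-03-24 02:05 APY

Query: 2021-03-24 12:50 UTC
Rule 3/3 (APY, -10:45): 2021-03-24 11:59 UTC ≤ query < +∞
12·60 + 50 - 645 = 125 min
125 = 0·1440 + 125; 125 = 2·60 + 5 → 02:05, same day
→ 2021-03-24 02:05 APY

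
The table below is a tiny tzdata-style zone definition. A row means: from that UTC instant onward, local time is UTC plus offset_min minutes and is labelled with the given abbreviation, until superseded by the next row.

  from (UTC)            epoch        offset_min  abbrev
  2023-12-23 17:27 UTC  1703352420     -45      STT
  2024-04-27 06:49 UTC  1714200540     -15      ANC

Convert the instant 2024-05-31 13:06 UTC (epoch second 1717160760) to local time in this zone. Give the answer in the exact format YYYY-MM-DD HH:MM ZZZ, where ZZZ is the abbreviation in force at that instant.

2024-05-31 12:51 ANC

Query: 2024-05-31 13:06 UTC
Rule 2/2 (ANC, -00:15): 2024-04-27 06:49 UTC ≤ query < +∞
13·60 + 6 - 15 = 771 min
771 = 0·1440 + 771; 771 = 12·60 + 51 → 12:51, same day
→ 2024-05-31 12:51 ANC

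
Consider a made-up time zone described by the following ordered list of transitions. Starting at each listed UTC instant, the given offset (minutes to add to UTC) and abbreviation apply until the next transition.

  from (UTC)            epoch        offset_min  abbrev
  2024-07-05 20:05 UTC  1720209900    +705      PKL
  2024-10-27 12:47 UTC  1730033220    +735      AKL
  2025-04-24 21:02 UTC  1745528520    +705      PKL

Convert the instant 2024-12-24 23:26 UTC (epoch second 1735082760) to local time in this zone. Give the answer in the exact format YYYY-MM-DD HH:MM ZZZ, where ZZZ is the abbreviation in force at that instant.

2024-12-25 11:41 AKL

Query: 2024-12-24 23:26 UTC
Rule 2/3 (AKL, +12:15): 2024-10-27 12:47 UTC ≤ query < 2025-04-24 21:02 UTC
23·60 + 26 + 735 = 2141 min
2141 = 1·1440 + 701; 701 = 11·60 + 41 → 11:41, 2024-12-24 + 1 day = 2024-12-25
→ 2024-12-25 11:41 AKL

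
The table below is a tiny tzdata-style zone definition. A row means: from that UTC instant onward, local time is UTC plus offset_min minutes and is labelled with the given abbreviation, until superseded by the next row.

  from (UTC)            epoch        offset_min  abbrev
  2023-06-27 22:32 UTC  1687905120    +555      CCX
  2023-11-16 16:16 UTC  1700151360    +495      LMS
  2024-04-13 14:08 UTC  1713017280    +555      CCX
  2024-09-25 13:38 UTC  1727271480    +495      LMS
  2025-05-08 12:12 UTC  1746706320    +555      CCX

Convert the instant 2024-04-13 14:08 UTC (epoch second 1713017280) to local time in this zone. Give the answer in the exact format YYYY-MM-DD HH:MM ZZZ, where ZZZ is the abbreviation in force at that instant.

Query: 2024-04-13 14:08 UTC
Rule 3/5 (CCX, +09:15): 2024-04-13 14:08 UTC ≤ query < 2024-09-25 13:38 UTC
14·60 + 8 + 555 = 1403 min
1403 = 0·1440 + 1403; 1403 = 23·60 + 23 → 23:23, same day
→ 2024-04-13 23:23 CCX

2024-04-13 23:23 CCX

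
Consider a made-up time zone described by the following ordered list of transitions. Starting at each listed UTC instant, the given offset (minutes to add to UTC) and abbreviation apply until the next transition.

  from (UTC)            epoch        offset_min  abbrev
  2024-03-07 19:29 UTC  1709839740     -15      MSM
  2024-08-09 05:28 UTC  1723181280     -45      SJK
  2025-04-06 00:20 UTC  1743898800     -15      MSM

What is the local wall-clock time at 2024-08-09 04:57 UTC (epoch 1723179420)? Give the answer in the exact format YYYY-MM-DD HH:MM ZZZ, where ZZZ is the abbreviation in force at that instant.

2024-08-09 04:42 MSM

Query: 2024-08-09 04:57 UTC
Rule 1/3 (MSM, -00:15): 2024-03-07 19:29 UTC ≤ query < 2024-08-09 05:28 UTC
4·60 + 57 - 15 = 282 min
282 = 0·1440 + 282; 282 = 4·60 + 42 → 04:42, same day
→ 2024-08-09 04:42 MSM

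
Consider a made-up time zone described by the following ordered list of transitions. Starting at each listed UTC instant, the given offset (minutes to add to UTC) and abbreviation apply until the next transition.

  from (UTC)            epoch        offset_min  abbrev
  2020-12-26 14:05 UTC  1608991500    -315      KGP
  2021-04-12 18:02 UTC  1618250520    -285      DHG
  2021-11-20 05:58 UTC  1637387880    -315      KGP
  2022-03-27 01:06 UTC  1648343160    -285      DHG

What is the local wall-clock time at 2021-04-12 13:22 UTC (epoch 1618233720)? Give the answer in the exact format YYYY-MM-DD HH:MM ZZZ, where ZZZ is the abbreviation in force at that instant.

Query: 2021-04-12 13:22 UTC
Rule 1/4 (KGP, -05:15): 2020-12-26 14:05 UTC ≤ query < 2021-04-12 18:02 UTC
13·60 + 22 - 315 = 487 min
487 = 0·1440 + 487; 487 = 8·60 + 7 → 08:07, same day
→ 2021-04-12 08:07 KGP

2021-04-12 08:07 KGP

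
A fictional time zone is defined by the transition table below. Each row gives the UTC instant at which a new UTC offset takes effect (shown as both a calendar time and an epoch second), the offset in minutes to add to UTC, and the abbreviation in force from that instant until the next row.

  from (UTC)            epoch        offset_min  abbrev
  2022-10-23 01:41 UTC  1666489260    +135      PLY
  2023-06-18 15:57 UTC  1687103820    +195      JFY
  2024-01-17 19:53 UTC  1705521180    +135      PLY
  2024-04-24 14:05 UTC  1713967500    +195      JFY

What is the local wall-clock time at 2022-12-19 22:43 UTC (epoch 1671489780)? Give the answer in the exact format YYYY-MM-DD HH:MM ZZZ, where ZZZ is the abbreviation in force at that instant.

Query: 2022-12-19 22:43 UTC
Rule 1/4 (PLY, +02:15): 2022-10-23 01:41 UTC ≤ query < 2023-06-18 15:57 UTC
22·60 + 43 + 135 = 1498 min
1498 = 1·1440 + 58; 58 = 0·60 + 58 → 00:58, 2022-12-19 + 1 day = 2022-12-20
→ 2022-12-20 00:58 PLY

2022-12-20 00:58 PLY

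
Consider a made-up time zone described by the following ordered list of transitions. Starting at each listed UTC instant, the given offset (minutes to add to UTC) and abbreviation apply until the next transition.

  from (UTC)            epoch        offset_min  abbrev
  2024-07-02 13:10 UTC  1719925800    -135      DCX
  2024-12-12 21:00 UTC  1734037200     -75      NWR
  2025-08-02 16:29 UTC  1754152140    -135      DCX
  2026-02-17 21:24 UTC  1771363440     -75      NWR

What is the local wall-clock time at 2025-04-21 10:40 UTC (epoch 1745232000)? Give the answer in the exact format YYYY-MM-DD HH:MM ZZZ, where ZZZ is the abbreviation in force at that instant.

Query: 2025-04-21 10:40 UTC
Rule 2/4 (NWR, -01:15): 2024-12-12 21:00 UTC ≤ query < 2025-08-02 16:29 UTC
10·60 + 40 - 75 = 565 min
565 = 0·1440 + 565; 565 = 9·60 + 25 → 09:25, same day
→ 2025-04-21 09:25 NWR

2025-04-21 09:25 NWR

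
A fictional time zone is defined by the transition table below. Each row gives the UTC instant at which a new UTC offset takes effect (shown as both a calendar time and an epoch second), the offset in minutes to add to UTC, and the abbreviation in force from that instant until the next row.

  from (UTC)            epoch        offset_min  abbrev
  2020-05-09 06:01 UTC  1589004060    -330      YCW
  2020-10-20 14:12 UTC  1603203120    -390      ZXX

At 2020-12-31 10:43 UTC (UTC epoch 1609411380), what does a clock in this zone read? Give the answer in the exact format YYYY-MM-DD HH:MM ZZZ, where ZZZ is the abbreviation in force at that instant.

2020-12-31 04:13 ZXX

Query: 2020-12-31 10:43 UTC
Rule 2/2 (ZXX, -06:30): 2020-10-20 14:12 UTC ≤ query < +∞
10·60 + 43 - 390 = 253 min
253 = 0·1440 + 253; 253 = 4·60 + 13 → 04:13, same day
→ 2020-12-31 04:13 ZXX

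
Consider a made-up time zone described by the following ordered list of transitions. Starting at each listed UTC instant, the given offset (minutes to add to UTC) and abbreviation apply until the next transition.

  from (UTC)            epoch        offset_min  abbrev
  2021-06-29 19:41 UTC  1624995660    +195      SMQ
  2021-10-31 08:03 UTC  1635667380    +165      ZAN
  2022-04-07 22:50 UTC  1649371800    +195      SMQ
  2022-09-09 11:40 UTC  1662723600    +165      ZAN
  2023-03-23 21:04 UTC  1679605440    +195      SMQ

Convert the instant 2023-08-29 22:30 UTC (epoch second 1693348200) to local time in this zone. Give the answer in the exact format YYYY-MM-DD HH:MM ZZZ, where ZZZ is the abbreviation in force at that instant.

Query: 2023-08-29 22:30 UTC
Rule 5/5 (SMQ, +03:15): 2023-03-23 21:04 UTC ≤ query < +∞
22·60 + 30 + 195 = 1545 min
1545 = 1·1440 + 105; 105 = 1·60 + 45 → 01:45, 2023-08-29 + 1 day = 2023-08-30
→ 2023-08-30 01:45 SMQ

2023-08-30 01:45 SMQ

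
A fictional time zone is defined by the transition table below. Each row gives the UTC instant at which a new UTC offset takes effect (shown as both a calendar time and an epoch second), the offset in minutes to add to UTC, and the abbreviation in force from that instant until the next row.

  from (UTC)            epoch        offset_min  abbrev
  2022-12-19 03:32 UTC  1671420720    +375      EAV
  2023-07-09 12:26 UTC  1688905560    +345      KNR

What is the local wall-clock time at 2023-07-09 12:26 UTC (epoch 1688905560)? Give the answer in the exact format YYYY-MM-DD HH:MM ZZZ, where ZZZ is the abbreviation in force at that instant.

2023-07-09 18:11 KNR

Query: 2023-07-09 12:26 UTC
Rule 2/2 (KNR, +05:45): 2023-07-09 12:26 UTC ≤ query < +∞
12·60 + 26 + 345 = 1091 min
1091 = 0·1440 + 1091; 1091 = 18·60 + 11 → 18:11, same day
→ 2023-07-09 18:11 KNR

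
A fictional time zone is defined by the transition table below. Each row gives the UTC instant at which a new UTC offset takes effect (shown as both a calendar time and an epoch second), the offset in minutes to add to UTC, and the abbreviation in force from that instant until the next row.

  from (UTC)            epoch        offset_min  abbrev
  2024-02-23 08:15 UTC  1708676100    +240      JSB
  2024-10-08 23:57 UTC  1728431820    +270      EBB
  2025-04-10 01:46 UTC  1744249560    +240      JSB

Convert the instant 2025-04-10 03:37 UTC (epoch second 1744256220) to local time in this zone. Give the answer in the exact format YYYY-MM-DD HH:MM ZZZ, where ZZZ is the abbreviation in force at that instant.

2025-04-10 07:37 JSB

Query: 2025-04-10 03:37 UTC
Rule 3/3 (JSB, +04:00): 2025-04-10 01:46 UTC ≤ query < +∞
3·60 + 37 + 240 = 457 min
457 = 0·1440 + 457; 457 = 7·60 + 37 → 07:37, same day
→ 2025-04-10 07:37 JSB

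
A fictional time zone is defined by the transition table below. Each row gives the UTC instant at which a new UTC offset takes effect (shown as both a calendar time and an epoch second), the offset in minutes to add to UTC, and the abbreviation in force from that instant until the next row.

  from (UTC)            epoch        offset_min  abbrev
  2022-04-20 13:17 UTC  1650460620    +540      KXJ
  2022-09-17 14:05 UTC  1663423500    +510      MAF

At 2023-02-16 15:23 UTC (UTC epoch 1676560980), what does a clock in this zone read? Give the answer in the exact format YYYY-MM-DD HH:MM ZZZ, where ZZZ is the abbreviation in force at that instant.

2023-02-16 23:53 MAF

Query: 2023-02-16 15:23 UTC
Rule 2/2 (MAF, +08:30): 2022-09-17 14:05 UTC ≤ query < +∞
15·60 + 23 + 510 = 1433 min
1433 = 0·1440 + 1433; 1433 = 23·60 + 53 → 23:53, same day
→ 2023-02-16 23:53 MAF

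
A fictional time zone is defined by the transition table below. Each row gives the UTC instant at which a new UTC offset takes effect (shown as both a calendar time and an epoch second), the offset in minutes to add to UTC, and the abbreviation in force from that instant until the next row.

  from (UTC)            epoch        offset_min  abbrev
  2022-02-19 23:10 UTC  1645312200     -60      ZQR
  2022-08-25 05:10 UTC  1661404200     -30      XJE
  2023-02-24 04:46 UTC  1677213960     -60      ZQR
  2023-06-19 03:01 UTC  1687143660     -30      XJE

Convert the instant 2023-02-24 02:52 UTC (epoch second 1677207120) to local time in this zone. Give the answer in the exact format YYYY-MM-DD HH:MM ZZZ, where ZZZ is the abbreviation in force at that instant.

2023-02-24 02:22 XJE

Query: 2023-02-24 02:52 UTC
Rule 2/4 (XJE, -00:30): 2022-08-25 05:10 UTC ≤ query < 2023-02-24 04:46 UTC
2·60 + 52 - 30 = 142 min
142 = 0·1440 + 142; 142 = 2·60 + 22 → 02:22, same day
→ 2023-02-24 02:22 XJE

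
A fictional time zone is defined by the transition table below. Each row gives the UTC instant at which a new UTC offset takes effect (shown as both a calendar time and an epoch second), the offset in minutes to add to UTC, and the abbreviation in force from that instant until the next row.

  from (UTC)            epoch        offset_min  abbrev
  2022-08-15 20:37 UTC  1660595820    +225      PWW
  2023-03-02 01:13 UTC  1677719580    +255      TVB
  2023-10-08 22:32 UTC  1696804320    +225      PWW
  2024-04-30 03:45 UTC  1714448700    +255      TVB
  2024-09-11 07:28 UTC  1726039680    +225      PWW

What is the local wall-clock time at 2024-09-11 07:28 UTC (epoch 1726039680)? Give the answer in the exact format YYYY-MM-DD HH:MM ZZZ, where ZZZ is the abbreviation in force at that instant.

2024-09-11 11:13 PWW

Query: 2024-09-11 07:28 UTC
Rule 5/5 (PWW, +03:45): 2024-09-11 07:28 UTC ≤ query < +∞
7·60 + 28 + 225 = 673 min
673 = 0·1440 + 673; 673 = 11·60 + 13 → 11:13, same day
→ 2024-09-11 11:13 PWW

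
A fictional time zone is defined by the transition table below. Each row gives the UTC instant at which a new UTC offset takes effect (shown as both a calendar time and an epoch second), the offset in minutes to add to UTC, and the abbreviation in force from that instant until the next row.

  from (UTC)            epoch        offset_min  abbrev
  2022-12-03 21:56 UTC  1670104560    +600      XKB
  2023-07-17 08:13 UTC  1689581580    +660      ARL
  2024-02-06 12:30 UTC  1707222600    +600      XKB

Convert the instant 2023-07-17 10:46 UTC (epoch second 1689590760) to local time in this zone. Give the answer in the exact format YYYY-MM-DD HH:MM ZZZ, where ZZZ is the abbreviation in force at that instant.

2023-07-17 21:46 ARL

Query: 2023-07-17 10:46 UTC
Rule 2/3 (ARL, +11:00): 2023-07-17 08:13 UTC ≤ query < 2024-02-06 12:30 UTC
10·60 + 46 + 660 = 1306 min
1306 = 0·1440 + 1306; 1306 = 21·60 + 46 → 21:46, same day
→ 2023-07-17 21:46 ARL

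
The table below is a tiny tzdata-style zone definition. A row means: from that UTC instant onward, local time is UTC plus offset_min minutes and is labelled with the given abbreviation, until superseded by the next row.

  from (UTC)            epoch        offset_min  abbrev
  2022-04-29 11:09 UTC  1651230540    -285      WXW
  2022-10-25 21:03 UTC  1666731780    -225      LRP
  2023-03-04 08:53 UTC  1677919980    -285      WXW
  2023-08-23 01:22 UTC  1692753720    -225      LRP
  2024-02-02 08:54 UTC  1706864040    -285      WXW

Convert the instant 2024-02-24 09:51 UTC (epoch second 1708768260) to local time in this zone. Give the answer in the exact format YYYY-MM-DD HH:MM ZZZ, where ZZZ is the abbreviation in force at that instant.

2024-02-24 05:06 WXW

Query: 2024-02-24 09:51 UTC
Rule 5/5 (WXW, -04:45): 2024-02-02 08:54 UTC ≤ query < +∞
9·60 + 51 - 285 = 306 min
306 = 0·1440 + 306; 306 = 5·60 + 6 → 05:06, same day
→ 2024-02-24 05:06 WXW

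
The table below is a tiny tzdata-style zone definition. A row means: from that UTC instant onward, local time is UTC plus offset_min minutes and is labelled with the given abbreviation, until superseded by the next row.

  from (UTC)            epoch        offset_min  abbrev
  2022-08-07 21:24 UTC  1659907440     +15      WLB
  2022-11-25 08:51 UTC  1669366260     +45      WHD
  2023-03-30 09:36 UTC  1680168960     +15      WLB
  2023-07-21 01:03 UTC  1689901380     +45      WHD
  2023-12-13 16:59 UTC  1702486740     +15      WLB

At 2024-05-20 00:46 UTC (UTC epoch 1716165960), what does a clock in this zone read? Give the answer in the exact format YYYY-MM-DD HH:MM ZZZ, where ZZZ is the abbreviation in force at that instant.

Query: 2024-05-20 00:46 UTC
Rule 5/5 (WLB, +00:15): 2023-12-13 16:59 UTC ≤ query < +∞
0·60 + 46 + 15 = 61 min
61 = 0·1440 + 61; 61 = 1·60 + 1 → 01:01, same day
→ 2024-05-20 01:01 WLB

2024-05-20 01:01 WLB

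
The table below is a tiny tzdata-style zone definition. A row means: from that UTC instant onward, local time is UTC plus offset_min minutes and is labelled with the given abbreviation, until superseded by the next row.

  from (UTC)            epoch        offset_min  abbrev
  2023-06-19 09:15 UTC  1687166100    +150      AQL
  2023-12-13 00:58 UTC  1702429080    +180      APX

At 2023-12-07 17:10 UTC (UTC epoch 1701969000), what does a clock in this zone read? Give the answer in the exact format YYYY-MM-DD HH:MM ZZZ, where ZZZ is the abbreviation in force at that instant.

Query: 2023-12-07 17:10 UTC
Rule 1/2 (AQL, +02:30): 2023-06-19 09:15 UTC ≤ query < 2023-12-13 00:58 UTC
17·60 + 10 + 150 = 1180 min
1180 = 0·1440 + 1180; 1180 = 19·60 + 40 → 19:40, same day
→ 2023-12-07 19:40 AQL

2023-12-07 19:40 AQL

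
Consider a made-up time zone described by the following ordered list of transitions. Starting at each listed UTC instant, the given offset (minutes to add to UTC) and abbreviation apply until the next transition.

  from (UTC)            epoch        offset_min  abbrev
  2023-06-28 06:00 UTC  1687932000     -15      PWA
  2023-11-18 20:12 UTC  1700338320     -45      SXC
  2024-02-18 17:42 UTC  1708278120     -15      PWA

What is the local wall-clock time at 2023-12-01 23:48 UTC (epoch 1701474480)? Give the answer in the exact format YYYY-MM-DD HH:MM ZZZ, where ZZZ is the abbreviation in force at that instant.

Query: 2023-12-01 23:48 UTC
Rule 2/3 (SXC, -00:45): 2023-11-18 20:12 UTC ≤ query < 2024-02-18 17:42 UTC
23·60 + 48 - 45 = 1383 min
1383 = 0·1440 + 1383; 1383 = 23·60 + 3 → 23:03, same day
→ 2023-12-01 23:03 SXC

2023-12-01 23:03 SXC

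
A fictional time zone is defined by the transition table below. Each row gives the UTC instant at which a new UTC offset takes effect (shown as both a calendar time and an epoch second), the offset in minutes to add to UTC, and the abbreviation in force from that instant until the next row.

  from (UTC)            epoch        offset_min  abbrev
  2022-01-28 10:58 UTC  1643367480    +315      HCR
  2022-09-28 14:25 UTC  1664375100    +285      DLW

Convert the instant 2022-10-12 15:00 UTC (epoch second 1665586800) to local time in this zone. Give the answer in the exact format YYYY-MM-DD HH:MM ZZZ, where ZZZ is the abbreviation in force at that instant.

Query: 2022-10-12 15:00 UTC
Rule 2/2 (DLW, +04:45): 2022-09-28 14:25 UTC ≤ query < +∞
15·60 + 0 + 285 = 1185 min
1185 = 0·1440 + 1185; 1185 = 19·60 + 45 → 19:45, same day
→ 2022-10-12 19:45 DLW

2022-10-12 19:45 DLW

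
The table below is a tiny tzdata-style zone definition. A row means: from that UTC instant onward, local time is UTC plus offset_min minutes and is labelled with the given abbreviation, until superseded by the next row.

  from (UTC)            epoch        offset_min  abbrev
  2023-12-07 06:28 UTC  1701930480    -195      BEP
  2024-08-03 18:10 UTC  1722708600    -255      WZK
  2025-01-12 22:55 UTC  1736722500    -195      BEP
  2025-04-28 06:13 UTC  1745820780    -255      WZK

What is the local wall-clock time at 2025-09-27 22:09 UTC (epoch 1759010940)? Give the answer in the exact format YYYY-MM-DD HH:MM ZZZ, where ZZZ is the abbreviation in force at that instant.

2025-09-27 17:54 WZK

Query: 2025-09-27 22:09 UTC
Rule 4/4 (WZK, -04:15): 2025-04-28 06:13 UTC ≤ query < +∞
22·60 + 9 - 255 = 1074 min
1074 = 0·1440 + 1074; 1074 = 17·60 + 54 → 17:54, same day
→ 2025-09-27 17:54 WZK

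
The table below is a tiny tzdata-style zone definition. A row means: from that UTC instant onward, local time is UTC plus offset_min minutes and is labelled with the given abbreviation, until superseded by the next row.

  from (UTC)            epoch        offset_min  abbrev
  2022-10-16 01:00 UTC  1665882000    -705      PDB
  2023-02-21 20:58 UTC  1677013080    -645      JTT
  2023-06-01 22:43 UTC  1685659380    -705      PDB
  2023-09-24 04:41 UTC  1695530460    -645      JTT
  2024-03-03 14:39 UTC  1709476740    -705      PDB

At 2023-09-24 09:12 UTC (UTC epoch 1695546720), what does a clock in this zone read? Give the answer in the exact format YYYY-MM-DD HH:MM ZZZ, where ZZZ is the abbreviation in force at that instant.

2023-09-23 22:27 JTT

Query: 2023-09-24 09:12 UTC
Rule 4/5 (JTT, -10:45): 2023-09-24 04:41 UTC ≤ query < 2024-03-03 14:39 UTC
9·60 + 12 - 645 = -93 min
-93 = -1·1440 + 1347; 1347 = 22·60 + 27 → 22:27, 2023-09-24 - 1 day = 2023-09-23
→ 2023-09-23 22:27 JTT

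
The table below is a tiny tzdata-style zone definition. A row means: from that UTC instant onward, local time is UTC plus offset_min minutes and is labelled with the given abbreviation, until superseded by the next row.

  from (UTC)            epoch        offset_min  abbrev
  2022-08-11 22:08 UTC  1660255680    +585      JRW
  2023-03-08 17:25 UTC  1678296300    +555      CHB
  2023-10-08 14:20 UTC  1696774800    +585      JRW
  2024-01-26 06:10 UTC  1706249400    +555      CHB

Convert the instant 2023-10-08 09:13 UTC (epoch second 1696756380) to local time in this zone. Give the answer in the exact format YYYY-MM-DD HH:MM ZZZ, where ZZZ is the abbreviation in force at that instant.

Query: 2023-10-08 09:13 UTC
Rule 2/4 (CHB, +09:15): 2023-03-08 17:25 UTC ≤ query < 2023-10-08 14:20 UTC
9·60 + 13 + 555 = 1108 min
1108 = 0·1440 + 1108; 1108 = 18·60 + 28 → 18:28, same day
→ 2023-10-08 18:28 CHB

2023-10-08 18:28 CHB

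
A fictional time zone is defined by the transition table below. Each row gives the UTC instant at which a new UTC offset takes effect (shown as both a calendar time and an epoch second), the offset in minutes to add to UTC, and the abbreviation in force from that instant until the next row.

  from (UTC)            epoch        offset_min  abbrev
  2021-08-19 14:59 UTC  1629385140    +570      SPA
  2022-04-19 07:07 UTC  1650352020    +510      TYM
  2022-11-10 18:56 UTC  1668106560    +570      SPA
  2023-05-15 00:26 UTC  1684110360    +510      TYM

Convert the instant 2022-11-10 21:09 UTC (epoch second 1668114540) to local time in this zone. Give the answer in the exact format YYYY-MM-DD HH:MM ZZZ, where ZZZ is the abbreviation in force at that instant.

Query: 2022-11-10 21:09 UTC
Rule 3/4 (SPA, +09:30): 2022-11-10 18:56 UTC ≤ query < 2023-05-15 00:26 UTC
21·60 + 9 + 570 = 1839 min
1839 = 1·1440 + 399; 399 = 6·60 + 39 → 06:39, 2022-11-10 + 1 day = 2022-11-11
→ 2022-11-11 06:39 SPA

2022-11-11 06:39 SPA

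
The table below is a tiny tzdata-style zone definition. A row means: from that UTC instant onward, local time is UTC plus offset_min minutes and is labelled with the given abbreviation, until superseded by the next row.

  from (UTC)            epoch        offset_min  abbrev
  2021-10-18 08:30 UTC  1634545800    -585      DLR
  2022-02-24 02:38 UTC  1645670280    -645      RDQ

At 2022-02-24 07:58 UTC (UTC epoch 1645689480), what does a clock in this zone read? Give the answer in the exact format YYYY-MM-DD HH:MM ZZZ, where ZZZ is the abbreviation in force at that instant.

2022-02-23 21:13 RDQ

Query: 2022-02-24 07:58 UTC
Rule 2/2 (RDQ, -10:45): 2022-02-24 02:38 UTC ≤ query < +∞
7·60 + 58 - 645 = -167 min
-167 = -1·1440 + 1273; 1273 = 21·60 + 13 → 21:13, 2022-02-24 - 1 day = 2022-02-23
→ 2022-02-23 21:13 RDQ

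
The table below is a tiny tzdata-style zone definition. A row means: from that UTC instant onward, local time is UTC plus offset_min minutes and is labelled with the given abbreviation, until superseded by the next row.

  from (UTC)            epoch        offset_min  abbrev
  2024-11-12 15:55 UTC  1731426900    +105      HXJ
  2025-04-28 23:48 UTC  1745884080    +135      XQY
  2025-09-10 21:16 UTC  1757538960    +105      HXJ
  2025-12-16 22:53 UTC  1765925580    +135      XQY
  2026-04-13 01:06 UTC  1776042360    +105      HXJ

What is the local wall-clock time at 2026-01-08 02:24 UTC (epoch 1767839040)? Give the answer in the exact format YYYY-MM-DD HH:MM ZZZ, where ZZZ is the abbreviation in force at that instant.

Query: 2026-01-08 02:24 UTC
Rule 4/5 (XQY, +02:15): 2025-12-16 22:53 UTC ≤ query < 2026-04-13 01:06 UTC
2·60 + 24 + 135 = 279 min
279 = 0·1440 + 279; 279 = 4·60 + 39 → 04:39, same day
→ 2026-01-08 04:39 XQY

2026-01-08 04:39 XQY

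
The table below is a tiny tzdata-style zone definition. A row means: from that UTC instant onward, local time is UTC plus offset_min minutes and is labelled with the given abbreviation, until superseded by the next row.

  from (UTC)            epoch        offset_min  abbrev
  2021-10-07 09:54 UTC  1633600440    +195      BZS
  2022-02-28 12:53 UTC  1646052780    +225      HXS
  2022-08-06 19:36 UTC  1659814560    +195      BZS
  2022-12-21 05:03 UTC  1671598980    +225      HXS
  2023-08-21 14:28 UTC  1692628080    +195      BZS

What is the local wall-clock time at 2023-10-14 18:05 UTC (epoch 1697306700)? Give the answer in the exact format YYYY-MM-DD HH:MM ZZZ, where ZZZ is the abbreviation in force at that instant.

2023-10-14 21:20 BZS

Query: 2023-10-14 18:05 UTC
Rule 5/5 (BZS, +03:15): 2023-08-21 14:28 UTC ≤ query < +∞
18·60 + 5 + 195 = 1280 min
1280 = 0·1440 + 1280; 1280 = 21·60 + 20 → 21:20, same day
→ 2023-10-14 21:20 BZS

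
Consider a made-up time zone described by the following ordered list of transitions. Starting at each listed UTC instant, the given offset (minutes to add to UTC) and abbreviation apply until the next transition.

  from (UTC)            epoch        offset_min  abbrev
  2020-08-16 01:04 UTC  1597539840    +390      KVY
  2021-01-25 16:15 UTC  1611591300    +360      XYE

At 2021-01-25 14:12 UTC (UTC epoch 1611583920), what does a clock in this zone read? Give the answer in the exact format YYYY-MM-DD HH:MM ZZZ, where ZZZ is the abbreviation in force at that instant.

Query: 2021-01-25 14:12 UTC
Rule 1/2 (KVY, +06:30): 2020-08-16 01:04 UTC ≤ query < 2021-01-25 16:15 UTC
14·60 + 12 + 390 = 1242 min
1242 = 0·1440 + 1242; 1242 = 20·60 + 42 → 20:42, same day
→ 2021-01-25 20:42 KVY

2021-01-25 20:42 KVY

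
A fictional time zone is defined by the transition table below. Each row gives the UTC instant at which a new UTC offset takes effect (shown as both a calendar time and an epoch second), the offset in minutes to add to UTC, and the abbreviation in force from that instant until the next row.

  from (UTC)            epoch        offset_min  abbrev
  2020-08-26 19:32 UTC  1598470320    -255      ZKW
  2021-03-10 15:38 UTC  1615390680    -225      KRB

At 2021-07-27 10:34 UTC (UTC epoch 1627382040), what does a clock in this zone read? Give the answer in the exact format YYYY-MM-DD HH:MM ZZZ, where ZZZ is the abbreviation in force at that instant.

2021-07-27 06:49 KRB

Query: 2021-07-27 10:34 UTC
Rule 2/2 (KRB, -03:45): 2021-03-10 15:38 UTC ≤ query < +∞
10·60 + 34 - 225 = 409 min
409 = 0·1440 + 409; 409 = 6·60 + 49 → 06:49, same day
→ 2021-07-27 06:49 KRB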